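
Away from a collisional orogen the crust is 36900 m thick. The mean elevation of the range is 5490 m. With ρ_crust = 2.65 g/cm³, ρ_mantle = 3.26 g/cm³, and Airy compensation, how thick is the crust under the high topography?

Root depth r = h ρ_c / (ρ_m − ρ_c) = 5490 m × 2.65 / 0.61 = 23850 m.
Total thickness = T + h + r = 36900 m + 5490 m + 23850 m = 66200 m.

66200 m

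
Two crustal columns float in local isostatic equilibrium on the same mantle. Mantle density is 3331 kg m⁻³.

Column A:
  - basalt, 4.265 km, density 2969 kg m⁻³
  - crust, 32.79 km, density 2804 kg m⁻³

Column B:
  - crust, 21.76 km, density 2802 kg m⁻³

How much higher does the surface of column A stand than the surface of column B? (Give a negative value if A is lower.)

For any compensation level in the mantle, the mantle terms cancel and isostasy reduces to e = (Σt_A − Σt_B) − (Σ(ρt)_A − Σ(ρt)_B) / ρ_m.
Σt_A = 37.055 km; Σt_B = 21.76 km; Σ(ρt)_A = 104605.945; Σ(ρt)_B = 60971.52 (in km·kg m⁻³).
e = (37.055 − 21.76) − (104605.945 − 60971.52) / 3331 = 2.2 km.

2.2 km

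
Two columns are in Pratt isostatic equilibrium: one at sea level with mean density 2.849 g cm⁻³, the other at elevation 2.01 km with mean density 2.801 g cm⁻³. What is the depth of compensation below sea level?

117 km

ρ_ref D = ρ (D + h) → D (ρ_ref − ρ) = ρ h.
D = ρ h/(ρ_ref − ρ) = 2.801 × 2.01 km/(2.849 − 2.801) = 117 km.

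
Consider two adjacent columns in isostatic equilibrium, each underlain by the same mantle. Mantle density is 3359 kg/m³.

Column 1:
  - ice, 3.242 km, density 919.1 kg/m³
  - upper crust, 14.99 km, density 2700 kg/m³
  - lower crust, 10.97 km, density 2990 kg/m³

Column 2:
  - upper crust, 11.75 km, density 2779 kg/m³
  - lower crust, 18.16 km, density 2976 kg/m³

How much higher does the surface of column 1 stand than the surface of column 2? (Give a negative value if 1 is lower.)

For any compensation level in the mantle, the mantle terms cancel and isostasy reduces to e = (Σt_1 − Σt_2) − (Σ(ρt)_1 − Σ(ρt)_2) / ρ_m.
Σt_1 = 29.202 km; Σt_2 = 29.91 km; Σ(ρt)_1 = 76253.0222; Σ(ρt)_2 = 86697.41 (in km·kg/m³).
e = (29.202 − 29.91) − (76253.0222 − 86697.41) / 3359 = 2.4 km.

2.4 km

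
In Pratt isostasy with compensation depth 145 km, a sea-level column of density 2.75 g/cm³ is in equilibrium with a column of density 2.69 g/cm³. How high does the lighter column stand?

ρ_ref D = ρ (D + h) → h = D (ρ_ref − ρ)/ρ.
h = 145 km × (2.75 − 2.69)/2.69 = 3.23 km.

3.23 km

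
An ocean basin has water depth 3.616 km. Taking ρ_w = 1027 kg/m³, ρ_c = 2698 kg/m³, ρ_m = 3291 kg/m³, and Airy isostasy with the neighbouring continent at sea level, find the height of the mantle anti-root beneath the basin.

By Archimedes' principle applied to the lithosphere: replacing crust with seawater at the top is compensated by replacing crust with mantle at the base: d (ρ_c − ρ_w) = a (ρ_m − ρ_c).
a = d (ρ_c − ρ_w)/(ρ_m − ρ_c) = 3.616 km × 1671/593 = 10.2 km.

10.2 km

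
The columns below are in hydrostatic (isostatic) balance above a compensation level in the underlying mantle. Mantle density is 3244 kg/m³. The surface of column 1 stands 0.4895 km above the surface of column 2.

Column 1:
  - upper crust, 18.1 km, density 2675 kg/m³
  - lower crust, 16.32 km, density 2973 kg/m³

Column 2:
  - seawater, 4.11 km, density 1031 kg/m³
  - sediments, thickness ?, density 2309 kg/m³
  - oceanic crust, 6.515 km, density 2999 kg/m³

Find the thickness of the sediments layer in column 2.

2.61 km

Take the compensation level at the base of the deeper column (depth z_c below the surface of column 1) and equate Σ ρ_i t_i down to z_c; mantle fills any gap and the z_c terms cancel.
Column 1: 18.1×2675 + 16.32×2973 + (z_c − 34.42)×3244
Column 2: 0.4895×0 + 4.11×1031 + x×2309 + 6.515×2999 + (z_c − 0.4895 − 10.625 − x)×3244
The z_c×3244 term appears on both sides and cancels. Collect the known terms of each column as K = Σ(ρt)_known − 3244 × (depth of known layers): K_1 = 96936.86 − 3244×34.42 = −14721.62; K_2 = 23775.895 − 3244×(0.4895 + 10.625) = −12279.543.
Balance: K_1 = K_2 − x×(3244 − 2309), so x = (K_2 − K_1)/(3244 − 2309) = 2442.08/935 = 2.61 km.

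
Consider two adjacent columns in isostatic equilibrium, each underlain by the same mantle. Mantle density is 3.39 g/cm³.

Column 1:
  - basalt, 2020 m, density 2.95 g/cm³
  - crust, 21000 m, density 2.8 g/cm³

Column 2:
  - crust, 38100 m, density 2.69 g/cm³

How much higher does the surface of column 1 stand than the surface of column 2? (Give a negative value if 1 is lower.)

For any compensation level in the mantle, the mantle terms cancel and isostasy reduces to e = (Σt_1 − Σt_2) − (Σ(ρt)_1 − Σ(ρt)_2) / ρ_m.
Σt_1 = 23020 m; Σt_2 = 38100 m; Σ(ρt)_1 = 64759; Σ(ρt)_2 = 102489 (in m·g/cm³).
e = (23020 − 38100) − (64759 − 102489) / 3.39 = −3950 m.

−3950 m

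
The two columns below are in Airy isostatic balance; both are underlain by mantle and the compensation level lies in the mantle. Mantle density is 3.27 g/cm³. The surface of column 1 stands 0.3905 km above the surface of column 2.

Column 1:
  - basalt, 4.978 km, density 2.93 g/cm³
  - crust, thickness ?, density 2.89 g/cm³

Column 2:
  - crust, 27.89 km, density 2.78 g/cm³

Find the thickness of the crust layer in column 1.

34.9 km

Take the compensation level at the base of the deeper column (depth z_c below the surface of column 1) and equate Σ ρ_i t_i down to z_c; mantle fills any gap and the z_c terms cancel.
Column 1: 4.978×2.93 + x×2.89 + (z_c − 4.978 − x)×3.27
Column 2: 0.3905×0 + 27.89×2.78 + (z_c − 0.3905 − 27.89)×3.27
The z_c×3.27 term appears on both sides and cancels. Collect the known terms of each column as K = Σ(ρt)_known − 3.27 × (depth of known layers): K_1 = 14.58554 − 3.27×4.978 = −1.69252; K_2 = 77.5342 − 3.27×(0.3905 + 27.89) = −14.943035.
Balance: K_1 − x×(3.27 − 2.89) = K_2, so x = (K_1 − K_2)/(3.27 − 2.89) = 13.2505/0.38 = 34.9 km.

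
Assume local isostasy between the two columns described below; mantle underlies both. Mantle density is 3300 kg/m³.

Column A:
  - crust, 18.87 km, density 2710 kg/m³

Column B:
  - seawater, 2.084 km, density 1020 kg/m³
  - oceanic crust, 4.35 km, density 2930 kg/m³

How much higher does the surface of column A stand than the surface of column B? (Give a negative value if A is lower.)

1.45 km

For any compensation level in the mantle, the mantle terms cancel and isostasy reduces to e = (Σt_A − Σt_B) − (Σ(ρt)_A − Σ(ρt)_B) / ρ_m.
Σt_A = 18.87 km; Σt_B = 6.434 km; Σ(ρt)_A = 51137.7; Σ(ρt)_B = 14871.18 (in km·kg/m³).
e = (18.87 − 6.434) − (51137.7 − 14871.18) / 3300 = 1.45 km.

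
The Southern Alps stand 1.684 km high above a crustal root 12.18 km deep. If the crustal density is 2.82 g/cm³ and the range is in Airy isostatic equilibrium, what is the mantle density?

3.21 g/cm³

Airy balance: ρ_c h = (ρ_m − ρ_c) r → ρ_m = ρ_c (1 + h/r).
ρ_m = 2.82 × (1 + 1.684 km/12.18 km) = 3.21 g/cm³.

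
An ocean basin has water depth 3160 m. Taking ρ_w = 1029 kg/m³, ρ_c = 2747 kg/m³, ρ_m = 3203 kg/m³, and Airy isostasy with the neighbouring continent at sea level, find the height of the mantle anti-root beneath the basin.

Isostatic balance requires: replacing crust with seawater at the top is compensated by replacing crust with mantle at the base: d (ρ_c − ρ_w) = a (ρ_m − ρ_c).
a = d (ρ_c − ρ_w)/(ρ_m − ρ_c) = 3160 m × 1718/456 = 11900 m.

11900 m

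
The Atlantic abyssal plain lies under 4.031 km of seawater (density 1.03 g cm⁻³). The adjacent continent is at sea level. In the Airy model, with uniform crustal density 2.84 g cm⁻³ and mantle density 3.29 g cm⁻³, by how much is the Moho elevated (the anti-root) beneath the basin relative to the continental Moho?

Equating mass per unit area of the two columns: replacing crust with seawater at the top is compensated by replacing crust with mantle at the base: d (ρ_c − ρ_w) = a (ρ_m − ρ_c).
a = d (ρ_c − ρ_w)/(ρ_m − ρ_c) = 4.031 km × 1.81/0.45 = 16.2 km.

16.2 km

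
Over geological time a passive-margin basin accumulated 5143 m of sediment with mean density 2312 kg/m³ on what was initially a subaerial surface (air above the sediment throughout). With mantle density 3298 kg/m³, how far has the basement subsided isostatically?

3610 m

Subaerial load: s = t ρ_sed / ρ_m = 5143 m × 2312/3298 = 3610 m.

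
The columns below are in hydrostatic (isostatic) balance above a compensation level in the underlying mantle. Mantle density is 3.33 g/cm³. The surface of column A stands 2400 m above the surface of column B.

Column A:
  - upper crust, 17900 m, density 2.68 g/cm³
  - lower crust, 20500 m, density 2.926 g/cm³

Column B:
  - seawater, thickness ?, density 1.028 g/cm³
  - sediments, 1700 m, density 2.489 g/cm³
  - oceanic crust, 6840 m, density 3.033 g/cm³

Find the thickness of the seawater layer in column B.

3680 m

Take the compensation level at the base of the deeper column (depth z_c below the surface of column A) and equate Σ ρ_i t_i down to z_c; mantle fills any gap and the z_c terms cancel.
Column A: 17900×2.68 + 20500×2.926 + (z_c − 38400)×3.33
Column B: 2400×0 + x×1.028 + 1700×2.489 + 6840×3.033 + (z_c − 2400 − 8540 − x)×3.33
The z_c×3.33 term appears on both sides and cancels. Collect the known terms of each column as K = Σ(ρt)_known − 3.33 × (depth of known layers): K_A = 107955 − 3.33×38400 = −19917; K_B = 24977.02 − 3.33×(2400 + 8540) = −11453.18.
Balance: K_A = K_B − x×(3.33 − 1.028), so x = (K_B − K_A)/(3.33 − 1.028) = 8463.82/2.302 = 3680 m.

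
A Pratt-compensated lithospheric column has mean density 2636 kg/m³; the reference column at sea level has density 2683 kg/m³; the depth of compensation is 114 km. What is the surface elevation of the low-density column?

ρ_ref D = ρ (D + h) → h = D (ρ_ref − ρ)/ρ.
h = 114 km × (2683 − 2636)/2636 = 2.03 km.

2.03 km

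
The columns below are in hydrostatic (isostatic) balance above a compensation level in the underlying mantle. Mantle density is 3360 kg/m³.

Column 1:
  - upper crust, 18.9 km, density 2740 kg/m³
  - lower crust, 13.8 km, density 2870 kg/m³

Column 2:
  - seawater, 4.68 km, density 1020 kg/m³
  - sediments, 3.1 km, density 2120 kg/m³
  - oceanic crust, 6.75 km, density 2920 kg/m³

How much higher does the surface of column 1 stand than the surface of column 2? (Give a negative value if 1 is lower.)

0.213 km

For any compensation level in the mantle, the mantle terms cancel and isostasy reduces to e = (Σt_1 − Σt_2) − (Σ(ρt)_1 − Σ(ρt)_2) / ρ_m.
Σt_1 = 32.7 km; Σt_2 = 14.53 km; Σ(ρt)_1 = 91392; Σ(ρt)_2 = 31055.6 (in km·kg/m³).
e = (32.7 − 14.53) − (91392 − 31055.6) / 3360 = 0.213 km.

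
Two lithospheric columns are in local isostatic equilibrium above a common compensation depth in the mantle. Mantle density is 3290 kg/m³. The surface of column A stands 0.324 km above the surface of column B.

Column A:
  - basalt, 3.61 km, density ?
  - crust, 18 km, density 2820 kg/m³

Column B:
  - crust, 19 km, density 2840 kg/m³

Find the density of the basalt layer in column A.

2970 kg/m³

Take the compensation level at the base of the deeper column (depth z_c below the surface of column A) and equate Σ ρ_i t_i down to z_c; mantle fills any gap and the z_c terms cancel.
Column A: 3.61×ρ + 18×2820 + (z_c − 21.61)×3290
Column B: 0.324×0 + 19×2840 + (z_c − 0.324 − 19)×3290
The z_c×3290 term appears on both sides and cancels. Collect the known terms of each column as K = Σ(ρt)_known − 3290 × (depth of known layers): K_A = 50760 − 3290×21.61 = −20336.9; K_B = 53960 − 3290×(0.324 + 19) = −9615.96.
Balance: K_A + 3.61×ρ = K_B, so ρ = (K_B − K_A)/3.61 = 10720.9/3.61 = 2970 kg/m³.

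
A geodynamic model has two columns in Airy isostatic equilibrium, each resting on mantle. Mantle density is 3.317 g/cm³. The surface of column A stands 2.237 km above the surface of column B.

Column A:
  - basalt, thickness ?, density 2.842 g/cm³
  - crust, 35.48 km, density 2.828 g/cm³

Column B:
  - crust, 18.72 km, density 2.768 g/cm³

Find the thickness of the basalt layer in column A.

Take the compensation level at the base of the deeper column (depth z_c below the surface of column A) and equate Σ ρ_i t_i down to z_c; mantle fills any gap and the z_c terms cancel.
Column A: x×2.842 + 35.48×2.828 + (z_c − 35.48 − x)×3.317
Column B: 2.237×0 + 18.72×2.768 + (z_c − 2.237 − 18.72)×3.317
The z_c×3.317 term appears on both sides and cancels. Collect the known terms of each column as K = Σ(ρt)_known − 3.317 × (depth of known layers): K_A = 100.33744 − 3.317×35.48 = −17.34972; K_B = 51.81696 − 3.317×(2.237 + 18.72) = −17.697409.
Balance: K_A − x×(3.317 − 2.842) = K_B, so x = (K_A − K_B)/(3.317 − 2.842) = 0.347689/0.475 = 0.732 km.

0.732 km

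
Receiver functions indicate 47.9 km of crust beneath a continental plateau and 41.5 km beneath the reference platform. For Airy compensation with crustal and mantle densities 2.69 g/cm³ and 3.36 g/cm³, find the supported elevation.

1.28 km

Excess crust Δ = 47.9 km − 41.5 km = 6.4 km, split between elevation h and root r with h + r = Δ.
Airy balance ρ_c h = (ρ_m − ρ_c) r gives r = h ρ_c/(ρ_m − ρ_c), so h (1 + ρ_c/(ρ_m − ρ_c)) = Δ, i.e. h = Δ (ρ_m − ρ_c)/ρ_m.
h = 6.4 km × 0.67/3.36 = 1.28 km.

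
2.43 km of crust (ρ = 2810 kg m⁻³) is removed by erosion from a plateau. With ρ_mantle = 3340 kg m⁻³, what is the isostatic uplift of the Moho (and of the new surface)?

2.04 km

Unloading: uplift u = e ρ_c/ρ_m = 2.43 km × 2810/3340 = 2.04 km.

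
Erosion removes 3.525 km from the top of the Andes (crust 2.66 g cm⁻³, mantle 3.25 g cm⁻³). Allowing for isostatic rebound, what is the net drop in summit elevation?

Rebound u = e ρ_c/ρ_m = 3.525 km × 2.66/3.25 = 2.885 km.
Net surface drop = e − u = 3.525 km − 2.885 km = e (ρ_m − ρ_c)/ρ_m = 0.64 km.

0.64 km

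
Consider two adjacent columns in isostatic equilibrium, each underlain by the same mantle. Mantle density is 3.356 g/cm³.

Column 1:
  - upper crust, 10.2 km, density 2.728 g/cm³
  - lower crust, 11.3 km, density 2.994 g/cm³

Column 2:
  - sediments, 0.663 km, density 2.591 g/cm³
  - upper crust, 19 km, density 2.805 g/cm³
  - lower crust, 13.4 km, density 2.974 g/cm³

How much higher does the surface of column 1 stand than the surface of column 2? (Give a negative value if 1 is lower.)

For any compensation level in the mantle, the mantle terms cancel and isostasy reduces to e = (Σt_1 − Σt_2) − (Σ(ρt)_1 − Σ(ρt)_2) / ρ_m.
Σt_1 = 21.5 km; Σt_2 = 33.063 km; Σ(ρt)_1 = 61.6578; Σ(ρt)_2 = 94.864433 (in km·g/cm³).
e = (21.5 − 33.063) − (61.6578 − 94.864433) / 3.356 = −1.67 km.

−1.67 km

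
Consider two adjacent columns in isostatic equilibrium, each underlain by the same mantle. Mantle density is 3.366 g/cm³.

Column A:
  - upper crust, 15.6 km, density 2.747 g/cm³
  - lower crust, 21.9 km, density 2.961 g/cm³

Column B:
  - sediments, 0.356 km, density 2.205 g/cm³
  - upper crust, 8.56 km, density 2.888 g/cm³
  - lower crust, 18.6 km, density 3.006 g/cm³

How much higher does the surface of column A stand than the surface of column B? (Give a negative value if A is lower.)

For any compensation level in the mantle, the mantle terms cancel and isostasy reduces to e = (Σt_A − Σt_B) − (Σ(ρt)_A − Σ(ρt)_B) / ρ_m.
Σt_A = 37.5 km; Σt_B = 27.516 km; Σ(ρt)_A = 107.6991; Σ(ρt)_B = 81.41786 (in km·g/cm³).
e = (37.5 − 27.516) − (107.6991 − 81.41786) / 3.366 = 2.18 km.

2.18 km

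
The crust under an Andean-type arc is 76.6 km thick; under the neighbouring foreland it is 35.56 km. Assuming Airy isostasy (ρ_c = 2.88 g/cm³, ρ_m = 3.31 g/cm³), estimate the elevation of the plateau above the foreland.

5.33 km

Excess crust Δ = 76.6 km − 35.56 km = 41.04 km, split between elevation h and root r with h + r = Δ.
Airy balance ρ_c h = (ρ_m − ρ_c) r gives r = h ρ_c/(ρ_m − ρ_c), so h (1 + ρ_c/(ρ_m − ρ_c)) = Δ, i.e. h = Δ (ρ_m − ρ_c)/ρ_m.
h = 41.04 km × 0.43/3.31 = 5.33 km.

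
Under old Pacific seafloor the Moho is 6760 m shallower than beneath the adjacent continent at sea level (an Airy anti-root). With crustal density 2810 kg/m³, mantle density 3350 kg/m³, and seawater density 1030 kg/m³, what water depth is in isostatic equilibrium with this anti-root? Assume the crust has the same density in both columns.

2050 m

Replacing a thickness d of crust by seawater at the top must be balanced by replacing crust with mantle at the base: d (ρ_c − ρ_w) = a (ρ_m − ρ_c).
d = a (ρ_m − ρ_c)/(ρ_c − ρ_w) = 6760 m × 540/1780 = 2050 m.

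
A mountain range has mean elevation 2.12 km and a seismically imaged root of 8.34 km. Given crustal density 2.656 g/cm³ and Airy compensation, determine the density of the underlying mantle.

3.33 g/cm³

Airy balance: ρ_c h = (ρ_m − ρ_c) r → ρ_m = ρ_c (1 + h/r).
ρ_m = 2.656 × (1 + 2.12 km/8.34 km) = 3.33 g/cm³.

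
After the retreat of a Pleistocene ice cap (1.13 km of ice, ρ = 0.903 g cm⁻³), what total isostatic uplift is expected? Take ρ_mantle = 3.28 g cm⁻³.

Removing the load lets mantle flow back in; uplift u satisfies ρ_ice t = ρ_m u.
u = t ρ_ice/ρ_m = 1.13 km × 0.903/3.28 = 0.311 km.

0.311 km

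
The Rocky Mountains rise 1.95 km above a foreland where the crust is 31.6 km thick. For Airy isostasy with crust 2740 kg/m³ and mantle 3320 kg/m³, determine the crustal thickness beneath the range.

Root depth r = h ρ_c / (ρ_m − ρ_c) = 1.95 km × 2740 / 580 = 9.212 km.
Total thickness = T + h + r = 31.6 km + 1.95 km + 9.212 km = 42.8 km.

42.8 km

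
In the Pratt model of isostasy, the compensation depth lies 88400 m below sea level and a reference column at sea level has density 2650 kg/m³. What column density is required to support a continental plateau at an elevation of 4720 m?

Pratt balance: ρ_ref D = ρ (D + h).
ρ = ρ_ref D/(D + h) = 2650 × 88400 m/(88400 m + 4720 m) = 2520 kg/m³.

2520 kg/m³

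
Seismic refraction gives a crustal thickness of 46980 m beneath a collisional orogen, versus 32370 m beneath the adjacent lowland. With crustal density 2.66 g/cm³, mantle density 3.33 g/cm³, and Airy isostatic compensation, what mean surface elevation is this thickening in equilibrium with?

2940 m

Excess crust Δ = 46980 m − 32370 m = 14610 m, split between elevation h and root r with h + r = Δ.
Airy balance ρ_c h = (ρ_m − ρ_c) r gives r = h ρ_c/(ρ_m − ρ_c), so h (1 + ρ_c/(ρ_m − ρ_c)) = Δ, i.e. h = Δ (ρ_m − ρ_c)/ρ_m.
h = 14610 m × 0.67/3.33 = 2940 m.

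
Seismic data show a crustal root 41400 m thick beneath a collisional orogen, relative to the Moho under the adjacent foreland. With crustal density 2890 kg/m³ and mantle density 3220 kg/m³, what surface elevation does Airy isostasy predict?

4730 m

For local isostatic compensation: ρ_c h = (ρ_m − ρ_c) r.
h = r (ρ_m − ρ_c) / ρ_c = 41400 m × (3220 − 2890) / 2890 = 4730 m.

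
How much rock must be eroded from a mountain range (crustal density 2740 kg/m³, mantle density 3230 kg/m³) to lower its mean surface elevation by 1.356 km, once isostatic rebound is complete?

Net drop Δ = e − u = e − e ρ_c/ρ_m = e (ρ_m − ρ_c)/ρ_m.
e = Δ ρ_m/(ρ_m − ρ_c) = 1.356 km × 3230/490 = 8.94 km.

8.94 km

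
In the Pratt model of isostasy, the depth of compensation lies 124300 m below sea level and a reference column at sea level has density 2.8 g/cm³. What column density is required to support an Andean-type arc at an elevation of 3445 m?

Pratt balance: ρ_ref D = ρ (D + h).
ρ = ρ_ref D/(D + h) = 2.8 × 124300 m/(124300 m + 3445 m) = 2.72 g/cm³.

2.72 g/cm³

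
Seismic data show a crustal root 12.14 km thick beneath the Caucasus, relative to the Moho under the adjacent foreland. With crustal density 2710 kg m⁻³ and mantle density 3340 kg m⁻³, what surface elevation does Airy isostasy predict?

Equating mass per unit area of the two columns: ρ_c h = (ρ_m − ρ_c) r.
h = r (ρ_m − ρ_c) / ρ_c = 12.14 km × (3340 − 2710) / 2710 = 2.82 km.

2.82 km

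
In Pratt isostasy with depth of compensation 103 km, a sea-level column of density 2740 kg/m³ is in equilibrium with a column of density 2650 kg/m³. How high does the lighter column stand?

3.5 km

ρ_ref D = ρ (D + h) → h = D (ρ_ref − ρ)/ρ.
h = 103 km × (2740 − 2650)/2650 = 3.5 km.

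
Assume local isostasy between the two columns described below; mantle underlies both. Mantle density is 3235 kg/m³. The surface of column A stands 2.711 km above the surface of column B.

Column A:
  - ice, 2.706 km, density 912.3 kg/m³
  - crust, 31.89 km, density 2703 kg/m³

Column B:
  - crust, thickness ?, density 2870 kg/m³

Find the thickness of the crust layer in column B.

Take the compensation level at the base of the deeper column (depth z_c below the surface of column A) and equate Σ ρ_i t_i down to z_c; mantle fills any gap and the z_c terms cancel.
Column A: 2.706×912.3 + 31.89×2703 + (z_c − 34.596)×3235
Column B: 2.711×0 + x×2870 + (z_c − 2.711 − 0 − x)×3235
The z_c×3235 term appears on both sides and cancels. Collect the known terms of each column as K = Σ(ρt)_known − 3235 × (depth of known layers): K_A = 88667.3538 − 3235×34.596 = −23250.7062; K_B = 0 − 3235×(2.711 + 0) = −8770.085.
Balance: K_A = K_B − x×(3235 − 2870), so x = (K_B − K_A)/(3235 − 2870) = 14480.6/365 = 39.7 km.

39.7 km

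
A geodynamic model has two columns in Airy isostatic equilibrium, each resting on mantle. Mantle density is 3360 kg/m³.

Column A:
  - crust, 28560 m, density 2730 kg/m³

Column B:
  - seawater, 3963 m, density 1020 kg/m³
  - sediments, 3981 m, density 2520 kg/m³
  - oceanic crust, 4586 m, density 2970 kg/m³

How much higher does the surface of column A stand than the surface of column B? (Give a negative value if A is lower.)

For any compensation level in the mantle, the mantle terms cancel and isostasy reduces to e = (Σt_A − Σt_B) − (Σ(ρt)_A − Σ(ρt)_B) / ρ_m.
Σt_A = 28560 m; Σt_B = 12530 m; Σ(ρt)_A = 77968800; Σ(ρt)_B = 27694800 (in m·kg/m³).
e = (28560 − 12530) − (77968800 − 27694800) / 3360 = 1070 m.

1070 m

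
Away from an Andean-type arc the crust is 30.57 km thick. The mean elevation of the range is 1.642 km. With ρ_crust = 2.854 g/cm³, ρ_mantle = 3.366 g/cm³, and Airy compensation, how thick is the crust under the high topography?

41.4 km

Root depth r = h ρ_c / (ρ_m − ρ_c) = 1.642 km × 2.854 / 0.512 = 9.153 km.
Total thickness = T + h + r = 30.57 km + 1.642 km + 9.153 km = 41.4 km.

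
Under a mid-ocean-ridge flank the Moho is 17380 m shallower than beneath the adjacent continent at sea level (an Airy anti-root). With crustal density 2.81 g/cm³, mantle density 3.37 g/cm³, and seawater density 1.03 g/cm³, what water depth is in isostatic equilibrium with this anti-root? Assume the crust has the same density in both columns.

Replacing a thickness d of crust by seawater at the top must be balanced by replacing crust with mantle at the base: d (ρ_c − ρ_w) = a (ρ_m − ρ_c).
d = a (ρ_m − ρ_c)/(ρ_c − ρ_w) = 17380 m × 0.56/1.78 = 5470 m.

5470 m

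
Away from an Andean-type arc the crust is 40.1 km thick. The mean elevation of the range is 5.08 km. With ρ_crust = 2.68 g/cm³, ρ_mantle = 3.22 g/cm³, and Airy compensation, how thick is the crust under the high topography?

Root depth r = h ρ_c / (ρ_m − ρ_c) = 5.08 km × 2.68 / 0.54 = 25.21 km.
Total thickness = T + h + r = 40.1 km + 5.08 km + 25.21 km = 70.4 km.

70.4 km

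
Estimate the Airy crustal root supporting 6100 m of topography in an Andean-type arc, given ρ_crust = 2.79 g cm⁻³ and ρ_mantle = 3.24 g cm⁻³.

37800 m

Isostatic balance requires: the weight of the topography is balanced by the buoyancy of the root, ρ_c h = (ρ_m − ρ_c) r.
r = h · ρ_c / (ρ_m − ρ_c) = 6100 m × 2.79 / (3.24 − 2.79) = 37800 m.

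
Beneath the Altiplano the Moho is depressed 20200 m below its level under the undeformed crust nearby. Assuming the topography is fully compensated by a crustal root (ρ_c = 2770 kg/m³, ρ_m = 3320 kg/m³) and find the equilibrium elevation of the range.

For local isostatic compensation: ρ_c h = (ρ_m − ρ_c) r.
h = r (ρ_m − ρ_c) / ρ_c = 20200 m × (3320 − 2770) / 2770 = 4010 m.

4010 m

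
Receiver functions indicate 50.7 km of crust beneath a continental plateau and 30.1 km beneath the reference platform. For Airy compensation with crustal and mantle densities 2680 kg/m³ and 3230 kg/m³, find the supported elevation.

Excess crust Δ = 50.7 km − 30.1 km = 20.6 km, split between elevation h and root r with h + r = Δ.
Airy balance ρ_c h = (ρ_m − ρ_c) r gives r = h ρ_c/(ρ_m − ρ_c), so h (1 + ρ_c/(ρ_m − ρ_c)) = Δ, i.e. h = Δ (ρ_m − ρ_c)/ρ_m.
h = 20.6 km × 550/3230 = 3.51 km.

3.51 km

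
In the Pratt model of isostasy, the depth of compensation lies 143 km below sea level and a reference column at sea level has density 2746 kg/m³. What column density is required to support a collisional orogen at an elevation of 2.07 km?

2710 kg/m³

Pratt balance: ρ_ref D = ρ (D + h).
ρ = ρ_ref D/(D + h) = 2746 × 143 km/(143 km + 2.07 km) = 2710 kg/m³.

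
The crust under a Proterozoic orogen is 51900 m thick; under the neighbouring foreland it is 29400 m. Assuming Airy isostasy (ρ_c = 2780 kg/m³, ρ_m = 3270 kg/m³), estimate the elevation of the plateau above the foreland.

Excess crust Δ = 51900 m − 29400 m = 22500 m, split between elevation h and root r with h + r = Δ.
Airy balance ρ_c h = (ρ_m − ρ_c) r gives r = h ρ_c/(ρ_m − ρ_c), so h (1 + ρ_c/(ρ_m − ρ_c)) = Δ, i.e. h = Δ (ρ_m − ρ_c)/ρ_m.
h = 22500 m × 490/3270 = 3370 m.

3370 m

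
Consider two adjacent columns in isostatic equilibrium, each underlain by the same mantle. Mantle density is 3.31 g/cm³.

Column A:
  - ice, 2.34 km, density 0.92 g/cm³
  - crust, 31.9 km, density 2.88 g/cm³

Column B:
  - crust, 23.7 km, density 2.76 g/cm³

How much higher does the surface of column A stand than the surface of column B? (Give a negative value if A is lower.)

For any compensation level in the mantle, the mantle terms cancel and isostasy reduces to e = (Σt_A − Σt_B) − (Σ(ρt)_A − Σ(ρt)_B) / ρ_m.
Σt_A = 34.24 km; Σt_B = 23.7 km; Σ(ρt)_A = 94.0248; Σ(ρt)_B = 65.412 (in km·g/cm³).
e = (34.24 − 23.7) − (94.0248 − 65.412) / 3.31 = 1.9 km.

1.9 km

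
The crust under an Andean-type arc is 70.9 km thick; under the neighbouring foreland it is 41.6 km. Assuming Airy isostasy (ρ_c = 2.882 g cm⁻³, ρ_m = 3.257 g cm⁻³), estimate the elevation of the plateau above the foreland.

Excess crust Δ = 70.9 km − 41.6 km = 29.3 km, split between elevation h and root r with h + r = Δ.
Airy balance ρ_c h = (ρ_m − ρ_c) r gives r = h ρ_c/(ρ_m − ρ_c), so h (1 + ρ_c/(ρ_m − ρ_c)) = Δ, i.e. h = Δ (ρ_m − ρ_c)/ρ_m.
h = 29.3 km × 0.375/3.257 = 3.37 km.

3.37 km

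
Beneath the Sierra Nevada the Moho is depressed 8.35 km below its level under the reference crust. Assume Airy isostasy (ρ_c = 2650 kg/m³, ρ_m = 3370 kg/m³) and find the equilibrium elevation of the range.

2.27 km

By Archimedes' principle applied to the lithosphere: ρ_c h = (ρ_m − ρ_c) r.
h = r (ρ_m − ρ_c) / ρ_c = 8.35 km × (3370 − 2650) / 2650 = 2.27 km.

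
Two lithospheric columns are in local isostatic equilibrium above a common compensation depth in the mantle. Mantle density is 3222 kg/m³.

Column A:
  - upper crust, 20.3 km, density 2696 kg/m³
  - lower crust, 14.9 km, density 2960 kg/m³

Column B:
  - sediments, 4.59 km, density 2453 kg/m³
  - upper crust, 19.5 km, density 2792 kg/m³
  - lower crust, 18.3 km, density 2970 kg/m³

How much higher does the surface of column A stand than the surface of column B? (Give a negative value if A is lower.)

For any compensation level in the mantle, the mantle terms cancel and isostasy reduces to e = (Σt_A − Σt_B) − (Σ(ρt)_A − Σ(ρt)_B) / ρ_m.
Σt_A = 35.2 km; Σt_B = 42.39 km; Σ(ρt)_A = 98832.8; Σ(ρt)_B = 120054.27 (in km·kg/m³).
e = (35.2 − 42.39) − (98832.8 − 120054.27) / 3222 = −0.604 km.

−0.604 km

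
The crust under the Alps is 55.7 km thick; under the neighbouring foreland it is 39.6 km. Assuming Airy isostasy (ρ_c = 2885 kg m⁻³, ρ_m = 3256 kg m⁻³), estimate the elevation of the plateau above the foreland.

Excess crust Δ = 55.7 km − 39.6 km = 16.1 km, split between elevation h and root r with h + r = Δ.
Airy balance ρ_c h = (ρ_m − ρ_c) r gives r = h ρ_c/(ρ_m − ρ_c), so h (1 + ρ_c/(ρ_m − ρ_c)) = Δ, i.e. h = Δ (ρ_m − ρ_c)/ρ_m.
h = 16.1 km × 371/3256 = 1.83 km.

1.83 km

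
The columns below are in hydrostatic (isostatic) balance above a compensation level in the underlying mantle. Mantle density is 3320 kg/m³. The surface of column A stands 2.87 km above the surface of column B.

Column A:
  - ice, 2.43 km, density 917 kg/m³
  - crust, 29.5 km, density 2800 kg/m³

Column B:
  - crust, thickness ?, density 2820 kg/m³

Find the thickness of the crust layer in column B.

Take the compensation level at the base of the deeper column (depth z_c below the surface of column A) and equate Σ ρ_i t_i down to z_c; mantle fills any gap and the z_c terms cancel.
Column A: 2.43×917 + 29.5×2800 + (z_c − 31.93)×3320
Column B: 2.87×0 + x×2820 + (z_c − 2.87 − 0 − x)×3320
The z_c×3320 term appears on both sides and cancels. Collect the known terms of each column as K = Σ(ρt)_known − 3320 × (depth of known layers): K_A = 84828.31 − 3320×31.93 = −21179.29; K_B = 0 − 3320×(2.87 + 0) = −9528.4.
Balance: K_A = K_B − x×(3320 − 2820), so x = (K_B − K_A)/(3320 − 2820) = 11650.9/500 = 23.3 km.

23.3 km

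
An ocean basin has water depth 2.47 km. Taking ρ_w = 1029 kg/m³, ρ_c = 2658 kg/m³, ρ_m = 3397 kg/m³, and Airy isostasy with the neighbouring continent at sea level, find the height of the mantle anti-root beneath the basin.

Equating mass per unit area of the two columns: replacing crust with seawater at the top is compensated by replacing crust with mantle at the base: d (ρ_c − ρ_w) = a (ρ_m − ρ_c).
a = d (ρ_c − ρ_w)/(ρ_m − ρ_c) = 2.47 km × 1629/739 = 5.44 km.

5.44 km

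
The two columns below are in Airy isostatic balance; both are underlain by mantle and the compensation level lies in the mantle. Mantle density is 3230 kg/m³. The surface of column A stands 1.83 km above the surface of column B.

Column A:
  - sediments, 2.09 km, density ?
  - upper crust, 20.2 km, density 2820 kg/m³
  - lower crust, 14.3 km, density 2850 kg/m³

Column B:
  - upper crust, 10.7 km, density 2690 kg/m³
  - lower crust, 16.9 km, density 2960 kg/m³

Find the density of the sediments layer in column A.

2020 kg/m³

Take the compensation level at the base of the deeper column (depth z_c below the surface of column A) and equate Σ ρ_i t_i down to z_c; mantle fills any gap and the z_c terms cancel.
Column A: 2.09×ρ + 20.2×2820 + 14.3×2850 + (z_c − 36.59)×3230
Column B: 1.83×0 + 10.7×2690 + 16.9×2960 + (z_c − 1.83 − 27.6)×3230
The z_c×3230 term appears on both sides and cancels. Collect the known terms of each column as K = Σ(ρt)_known − 3230 × (depth of known layers): K_A = 97719 − 3230×36.59 = −20466.7; K_B = 78807 − 3230×(1.83 + 27.6) = −16251.9.
Balance: K_A + 2.09×ρ = K_B, so ρ = (K_B − K_A)/2.09 = 4214.8/2.09 = 2020 kg/m³.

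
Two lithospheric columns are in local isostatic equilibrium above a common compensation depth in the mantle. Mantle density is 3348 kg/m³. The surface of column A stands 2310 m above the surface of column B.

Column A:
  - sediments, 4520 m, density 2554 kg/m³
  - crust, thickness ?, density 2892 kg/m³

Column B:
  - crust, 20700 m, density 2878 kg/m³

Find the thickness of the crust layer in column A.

30400 m

Take the compensation level at the base of the deeper column (depth z_c below the surface of column A) and equate Σ ρ_i t_i down to z_c; mantle fills any gap and the z_c terms cancel.
Column A: 4520×2554 + x×2892 + (z_c − 4520 − x)×3348
Column B: 2310×0 + 20700×2878 + (z_c − 2310 − 20700)×3348
The z_c×3348 term appears on both sides and cancels. Collect the known terms of each column as K = Σ(ρt)_known − 3348 × (depth of known layers): K_A = 11544080 − 3348×4520 = −3588880; K_B = 59574600 − 3348×(2310 + 20700) = −17462880.
Balance: K_A − x×(3348 − 2892) = K_B, so x = (K_A − K_B)/(3348 − 2892) = 13874000/456 = 30400 m.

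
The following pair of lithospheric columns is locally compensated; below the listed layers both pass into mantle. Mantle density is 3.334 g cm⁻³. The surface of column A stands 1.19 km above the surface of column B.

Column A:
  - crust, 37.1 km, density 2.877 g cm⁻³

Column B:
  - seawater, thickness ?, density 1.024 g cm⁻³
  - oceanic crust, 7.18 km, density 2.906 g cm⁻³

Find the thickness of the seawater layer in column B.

4.29 km

Take the compensation level at the base of the deeper column (depth z_c below the surface of column A) and equate Σ ρ_i t_i down to z_c; mantle fills any gap and the z_c terms cancel.
Column A: 37.1×2.877 + (z_c − 37.1)×3.334
Column B: 1.19×0 + x×1.024 + 7.18×2.906 + (z_c − 1.19 − 7.18 − x)×3.334
The z_c×3.334 term appears on both sides and cancels. Collect the known terms of each column as K = Σ(ρt)_known − 3.334 × (depth of known layers): K_A = 106.7367 − 3.334×37.1 = −16.9547; K_B = 20.86508 − 3.334×(1.19 + 7.18) = −7.0405.
Balance: K_A = K_B − x×(3.334 − 1.024), so x = (K_B − K_A)/(3.334 − 1.024) = 9.9142/2.31 = 4.29 km.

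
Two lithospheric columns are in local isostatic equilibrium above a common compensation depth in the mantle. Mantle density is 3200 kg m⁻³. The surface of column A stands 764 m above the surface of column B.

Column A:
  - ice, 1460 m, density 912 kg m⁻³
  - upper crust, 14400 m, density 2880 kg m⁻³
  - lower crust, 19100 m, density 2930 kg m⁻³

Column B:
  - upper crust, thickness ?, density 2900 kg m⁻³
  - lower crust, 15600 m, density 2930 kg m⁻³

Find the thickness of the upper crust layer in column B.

Take the compensation level at the base of the deeper column (depth z_c below the surface of column A) and equate Σ ρ_i t_i down to z_c; mantle fills any gap and the z_c terms cancel.
Column A: 1460×912 + 14400×2880 + 19100×2930 + (z_c − 34960)×3200
Column B: 764×0 + x×2900 + 15600×2930 + (z_c − 764 − 15600 − x)×3200
The z_c×3200 term appears on both sides and cancels. Collect the known terms of each column as K = Σ(ρt)_known − 3200 × (depth of known layers): K_A = 98766520 − 3200×34960 = −13105480; K_B = 45708000 − 3200×(764 + 15600) = −6656800.
Balance: K_A = K_B − x×(3200 − 2900), so x = (K_B − K_A)/(3200 − 2900) = 6448680/300 = 21500 m.

21500 m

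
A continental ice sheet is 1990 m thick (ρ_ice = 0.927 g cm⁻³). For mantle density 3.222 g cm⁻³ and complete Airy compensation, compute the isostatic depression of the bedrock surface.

Balancing pressure at the compensation depth: the ice load ρ_ice t is balanced by mantle displaced below, ρ_m s.
s = t ρ_ice / ρ_m = 1990 m × 0.927/3.222 = 573 m.

573 m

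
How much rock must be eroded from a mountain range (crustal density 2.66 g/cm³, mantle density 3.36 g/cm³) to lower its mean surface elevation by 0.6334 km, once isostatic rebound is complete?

3.04 km

Net drop Δ = e − u = e − e ρ_c/ρ_m = e (ρ_m − ρ_c)/ρ_m.
e = Δ ρ_m/(ρ_m − ρ_c) = 0.6334 km × 3.36/0.7 = 3.04 km.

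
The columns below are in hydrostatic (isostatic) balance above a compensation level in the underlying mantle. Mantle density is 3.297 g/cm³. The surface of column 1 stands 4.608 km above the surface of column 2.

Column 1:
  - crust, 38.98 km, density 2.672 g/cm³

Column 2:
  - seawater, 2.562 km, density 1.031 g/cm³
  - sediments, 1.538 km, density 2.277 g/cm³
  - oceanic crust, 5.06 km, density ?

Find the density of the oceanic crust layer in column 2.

Take the compensation level at the base of the deeper column (depth z_c below the surface of column 1) and equate Σ ρ_i t_i down to z_c; mantle fills any gap and the z_c terms cancel.
Column 1: 38.98×2.672 + (z_c − 38.98)×3.297
Column 2: 4.608×0 + 2.562×1.031 + 1.538×2.277 + 5.06×ρ + (z_c − 4.608 − 9.16)×3.297
The z_c×3.297 term appears on both sides and cancels. Collect the known terms of each column as K = Σ(ρt)_known − 3.297 × (depth of known layers): K_1 = 104.15456 − 3.297×38.98 = −24.3625; K_2 = 6.143448 − 3.297×(4.608 + 9.16) = −39.249648.
Balance: K_1 = K_2 + 5.06×ρ, so ρ = (K_1 − K_2)/5.06 = 14.8871/5.06 = 2.94 g/cm³.

2.94 g/cm³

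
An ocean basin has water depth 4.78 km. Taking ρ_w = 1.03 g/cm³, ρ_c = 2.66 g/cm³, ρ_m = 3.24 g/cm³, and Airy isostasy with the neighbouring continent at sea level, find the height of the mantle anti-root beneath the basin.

By Archimedes' principle applied to the lithosphere: replacing crust with seawater at the top is compensated by replacing crust with mantle at the base: d (ρ_c − ρ_w) = a (ρ_m − ρ_c).
a = d (ρ_c − ρ_w)/(ρ_m − ρ_c) = 4.78 km × 1.63/0.58 = 13.4 km.

13.4 km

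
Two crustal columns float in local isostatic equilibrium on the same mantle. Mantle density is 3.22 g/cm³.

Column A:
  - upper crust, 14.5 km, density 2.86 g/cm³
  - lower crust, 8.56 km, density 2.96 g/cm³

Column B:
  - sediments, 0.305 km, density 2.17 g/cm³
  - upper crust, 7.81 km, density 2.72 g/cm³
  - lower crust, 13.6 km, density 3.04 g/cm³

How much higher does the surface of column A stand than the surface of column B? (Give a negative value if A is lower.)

0.24 km

For any compensation level in the mantle, the mantle terms cancel and isostasy reduces to e = (Σt_A − Σt_B) − (Σ(ρt)_A − Σ(ρt)_B) / ρ_m.
Σt_A = 23.06 km; Σt_B = 21.715 km; Σ(ρt)_A = 66.8076; Σ(ρt)_B = 63.24905 (in km·g/cm³).
e = (23.06 − 21.715) − (66.8076 − 63.24905) / 3.22 = 0.24 km.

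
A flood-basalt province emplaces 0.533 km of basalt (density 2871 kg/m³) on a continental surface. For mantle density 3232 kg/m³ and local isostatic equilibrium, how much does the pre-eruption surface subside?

0.473 km

Subaerial loading: s = t ρ_load / ρ_m.
s = 0.533 km × 2871/3232 = 0.473 km.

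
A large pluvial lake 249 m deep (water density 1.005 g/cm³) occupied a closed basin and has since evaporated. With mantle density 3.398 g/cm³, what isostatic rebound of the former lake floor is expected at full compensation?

73.6 m

u = d ρ_w/ρ_m = 249 m × 1.005/3.398 = 73.6 m.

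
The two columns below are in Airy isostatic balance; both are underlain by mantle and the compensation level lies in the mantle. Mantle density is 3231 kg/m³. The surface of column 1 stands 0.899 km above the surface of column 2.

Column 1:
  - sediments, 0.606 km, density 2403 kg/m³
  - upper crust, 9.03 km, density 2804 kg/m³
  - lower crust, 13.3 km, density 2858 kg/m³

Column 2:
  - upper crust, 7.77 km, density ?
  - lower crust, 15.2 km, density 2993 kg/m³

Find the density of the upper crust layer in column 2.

2870 kg/m³

Take the compensation level at the base of the deeper column (depth z_c below the surface of column 1) and equate Σ ρ_i t_i down to z_c; mantle fills any gap and the z_c terms cancel.
Column 1: 0.606×2403 + 9.03×2804 + 13.3×2858 + (z_c − 22.936)×3231
Column 2: 0.899×0 + 7.77×ρ + 15.2×2993 + (z_c − 0.899 − 22.97)×3231
The z_c×3231 term appears on both sides and cancels. Collect the known terms of each column as K = Σ(ρt)_known − 3231 × (depth of known layers): K_1 = 64787.738 − 3231×22.936 = −9318.478; K_2 = 45493.6 − 3231×(0.899 + 22.97) = −31627.139.
Balance: K_1 = K_2 + 7.77×ρ, so ρ = (K_1 − K_2)/7.77 = 22308.7/7.77 = 2870 kg/m³.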